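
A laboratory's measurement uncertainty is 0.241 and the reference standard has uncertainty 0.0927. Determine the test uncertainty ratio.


TUR = u_lab / u_ref
= 0.241 / 0.0927
= 2.5998

2.5998


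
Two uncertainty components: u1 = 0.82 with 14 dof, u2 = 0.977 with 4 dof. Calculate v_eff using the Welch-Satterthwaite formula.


uc = sqrt(u1^2 + u2^2) = sqrt(0.82^2 + 0.977^2) = 1.2755113
v_eff = uc^4 / (u1^4/v1 + u2^4/v2)
= 1.2755113^4 / (0.82^4/14 + 0.977^4/4)
= 2.6468982 / 0.26007581
v_eff = 10.1774

10.1774


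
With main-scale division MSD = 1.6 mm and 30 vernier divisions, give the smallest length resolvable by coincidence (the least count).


LC = MSD / n_div
= 1.6 / 30
= 0.0533

0.0533


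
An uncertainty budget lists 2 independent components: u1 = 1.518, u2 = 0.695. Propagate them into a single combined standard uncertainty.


uc = sqrt(1.518^2 + 0.695^2)
uc = sqrt(2.787349)
uc = 1.6695

1.6695


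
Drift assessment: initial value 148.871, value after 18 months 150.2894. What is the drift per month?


rate = (v2 - v1) / months
= (150.2894 - 148.871) / 18
= 1.4184 / 18
= 0.0788

0.0788


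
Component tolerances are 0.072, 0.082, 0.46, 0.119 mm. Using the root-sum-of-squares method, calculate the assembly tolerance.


RSS = sqrt(0.072^2 + 0.082^2 + 0.46^2 + 0.119^2)
= sqrt(0.237669)
= 0.4875

0.4875


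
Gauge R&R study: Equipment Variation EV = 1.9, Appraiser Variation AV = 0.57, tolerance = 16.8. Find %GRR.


GRR = sqrt(EV^2 + AV^2) = sqrt(1.9^2 + 0.57^2) = 1.9836582
%GRR = GRR / tol * 100 = 1.9836582 / 16.8 * 100
%GRR = 11.8075

11.8075


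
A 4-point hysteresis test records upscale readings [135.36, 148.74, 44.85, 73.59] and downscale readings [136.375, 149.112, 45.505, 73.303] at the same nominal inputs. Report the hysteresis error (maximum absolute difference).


|135.36 - 136.375| = 1.0150
|148.74 - 149.112| = 0.3720
|44.85 - 45.505| = 0.6550
|73.59 - 73.303| = 0.2870
hysteresis = max(diffs) = 1.0150

1.0150


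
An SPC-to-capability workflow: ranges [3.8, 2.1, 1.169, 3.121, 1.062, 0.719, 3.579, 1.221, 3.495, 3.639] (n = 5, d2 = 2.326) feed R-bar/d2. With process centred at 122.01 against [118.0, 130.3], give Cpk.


R_bar = (3.8 + 2.1 + 1.169 + 3.121 + 1.062 + 0.719 + 3.579 + 1.221 + 3.495 + 3.639) / 10 = 2.3905
sigma = R_bar / d2 = 2.3905 / 2.326 = 1.02773
Cp = (USL - LSL)/(6*sigma) = (130.3 - 118.0)/(6*1.02773) = 1.9947
Cpu = (130.3 - 122.01)/(3*1.02773) = 2.6888
Cpl = (122.01 - 118.0)/(3*1.02773) = 1.3006
Cpk = min(Cpu, Cpl) = 1.3006

1.3006


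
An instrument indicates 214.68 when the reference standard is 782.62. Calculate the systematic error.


Systematic error = measured - true
= 214.68 - 782.62
= -567.9400

-567.9400


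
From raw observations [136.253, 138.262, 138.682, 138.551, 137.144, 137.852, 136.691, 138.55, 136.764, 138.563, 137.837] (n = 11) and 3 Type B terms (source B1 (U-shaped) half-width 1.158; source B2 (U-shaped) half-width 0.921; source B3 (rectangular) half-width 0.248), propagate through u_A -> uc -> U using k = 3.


mean = (136.253 + 138.262 + 138.682 + 138.551 + 137.144 + 137.852 + 136.691 + 138.55 + 136.764 + 138.563 + 137.837) / 11 = 137.7408182
s = sqrt(sum((x - mean)^2)/(n-1)) = 0.88274037
u_A = s / sqrt(n) = 0.88274037 / sqrt(11) = 0.26615624
u_B1 = 1.158 / sqrt(2) = 0.81882965
u_B2 = 0.921 / sqrt(2) = 0.65124535
u_B3 = 0.248 / sqrt(3) = 0.14318287
uc = sqrt(0.26615624^2 + 0.81882965^2 + 0.65124535^2 + 0.14318287^2) = 1.0890101
U = k * uc = 3 * 1.0890101
U = 3.2670

3.2670


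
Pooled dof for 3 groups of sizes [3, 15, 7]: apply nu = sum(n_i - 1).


nu = sum_i (n_i - 1)
nu = ((3 - 1) + (15 - 1) + (7 - 1))
nu = 2 + 14 + 6
nu = 22

22


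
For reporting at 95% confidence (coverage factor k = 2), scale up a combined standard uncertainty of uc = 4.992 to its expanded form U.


U = k * uc
U = 2 * 4.992
U = 9.9840

9.9840


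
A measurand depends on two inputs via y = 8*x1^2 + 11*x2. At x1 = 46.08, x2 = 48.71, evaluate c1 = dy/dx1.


y = 8*x1^2 + 11*x2
dy/dx1 = 2*8*x1
Evaluate at x1 = 46.08: c1 = 16 * 46.08
c1 = 737.2800

737.2800


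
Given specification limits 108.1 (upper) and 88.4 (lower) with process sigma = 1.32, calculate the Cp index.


Cp = (USL - LSL) / (6 * sigma)
= (108.1 - 88.4) / (6 * 1.32)
= 19.7000 / 7.9200
= 2.4874

2.4874


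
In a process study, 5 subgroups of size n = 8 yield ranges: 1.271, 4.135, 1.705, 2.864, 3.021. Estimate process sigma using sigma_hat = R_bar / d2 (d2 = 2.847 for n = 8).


R_bar = (1.271 + 4.135 + 1.705 + 2.864 + 3.021) / 5
R_bar = 12.996 / 5 = 2.5992
sigma_hat = R_bar / d2 = 2.5992 / 2.847 = 0.9130

0.9130


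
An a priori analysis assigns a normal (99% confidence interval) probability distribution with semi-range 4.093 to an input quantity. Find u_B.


u_B = half_width / 2.576
u_B = 4.093 / 2.576
u_B = 1.5889

1.5889


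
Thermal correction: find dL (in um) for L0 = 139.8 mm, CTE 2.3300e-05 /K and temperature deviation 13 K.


dL = L * alpha * dT
= 139.8 * 2.3300e-05 * 13
= 0.0423454 mm
dL_um = 0.0423454 * 1000 = 42.3454 um

42.3454


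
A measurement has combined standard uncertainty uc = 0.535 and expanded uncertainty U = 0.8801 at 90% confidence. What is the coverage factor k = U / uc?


k = U / uc
k = 0.8801 / 0.535
k = 1.645

1.645


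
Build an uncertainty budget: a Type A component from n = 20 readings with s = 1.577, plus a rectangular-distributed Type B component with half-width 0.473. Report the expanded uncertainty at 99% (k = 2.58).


u_A = s / sqrt(n) = 1.577 / sqrt(20) = 0.35262792
u_B = half_width / sqrt(3) = 0.473 / sqrt(3) = 0.27308668
uc = sqrt(u_A^2 + u_B^2) = sqrt(0.35262792^2 + 0.27308668^2) = 0.44600761
U = k * uc = 2.58 * 0.44600761
U = 1.1507

1.1507


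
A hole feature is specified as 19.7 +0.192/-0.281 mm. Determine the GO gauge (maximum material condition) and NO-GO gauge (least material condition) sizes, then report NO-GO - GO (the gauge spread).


GO = nominal - lower_tol (smallest hole = maximum material condition)
GO = 19.7 - 0.281 = 19.419
NO-GO = nominal + upper_tol (largest hole = least material condition)
NO-GO = 19.7 + 0.192 = 19.892
spread = NO-GO - GO = 19.892 - 19.419 = 0.4730

0.4730


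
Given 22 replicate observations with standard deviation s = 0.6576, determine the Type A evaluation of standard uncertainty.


u_A = s / sqrt(n)
u_A = 0.6576 / sqrt(22)
u_A = 0.6576 / 4.6904158
u_A = 0.1402

0.1402


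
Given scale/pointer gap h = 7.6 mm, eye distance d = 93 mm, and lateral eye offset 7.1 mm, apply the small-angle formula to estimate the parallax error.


error = h * offset / d
= 7.6 * 7.1 / 93
= 0.5802

0.5802


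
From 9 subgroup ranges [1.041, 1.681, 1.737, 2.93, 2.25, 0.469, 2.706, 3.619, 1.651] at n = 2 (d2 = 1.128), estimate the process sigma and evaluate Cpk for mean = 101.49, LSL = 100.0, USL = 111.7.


R_bar = (1.041 + 1.681 + 1.737 + 2.93 + 2.25 + 0.469 + 2.706 + 3.619 + 1.651) / 9 = 2.0093333
sigma = R_bar / d2 = 2.0093333 / 1.128 = 1.7813238
Cp = (USL - LSL)/(6*sigma) = (111.7 - 100.0)/(6*1.7813238) = 1.0947
Cpu = (111.7 - 101.49)/(3*1.7813238) = 1.9106
Cpl = (101.49 - 100.0)/(3*1.7813238) = 0.2788
Cpk = min(Cpu, Cpl) = 0.2788

0.2788


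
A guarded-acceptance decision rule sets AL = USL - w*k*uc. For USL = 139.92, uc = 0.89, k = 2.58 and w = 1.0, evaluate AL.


U = k * uc = 2.58 * 0.89 = 2.2962
guard band g = w * U = 1.0 * 2.2962 = 2.2962
AL = USL - g = 139.92 - 2.2962
AL = 137.6238

137.6238


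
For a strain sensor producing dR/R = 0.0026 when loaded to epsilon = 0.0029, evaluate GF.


GF = (dR/R) / epsilon
= 0.0026 / 0.0029
= 0.8966

0.8966


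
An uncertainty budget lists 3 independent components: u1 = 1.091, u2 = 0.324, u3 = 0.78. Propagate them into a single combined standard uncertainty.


uc = sqrt(1.091^2 + 0.324^2 + 0.78^2)
uc = sqrt(1.903657)
uc = 1.3797

1.3797


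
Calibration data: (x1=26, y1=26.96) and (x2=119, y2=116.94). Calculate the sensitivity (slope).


slope = (y2 - y1) / (x2 - x1)
= (116.94 - 26.96) / (119 - 26)
= 89.9800 / 93
= 0.9675

0.9675


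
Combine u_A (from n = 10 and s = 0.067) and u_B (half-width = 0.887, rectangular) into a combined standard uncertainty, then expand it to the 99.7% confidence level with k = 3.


u_A = s / sqrt(n) = 0.067 / sqrt(10) = 0.02118726
u_B = half_width / sqrt(3) = 0.887 / sqrt(3) = 0.51210969
uc = sqrt(u_A^2 + u_B^2) = sqrt(0.02118726^2 + 0.51210969^2) = 0.51254779
U = k * uc = 3 * 0.51254779
U = 1.5376

1.5376


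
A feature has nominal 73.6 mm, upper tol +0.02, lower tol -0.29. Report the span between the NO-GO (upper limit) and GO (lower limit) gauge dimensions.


GO = nominal - lower_tol (smallest hole = maximum material condition)
GO = 73.6 - 0.29 = 73.31
NO-GO = nominal + upper_tol (largest hole = least material condition)
NO-GO = 73.6 + 0.02 = 73.62
spread = NO-GO - GO = 73.62 - 73.31 = 0.3100

0.3100


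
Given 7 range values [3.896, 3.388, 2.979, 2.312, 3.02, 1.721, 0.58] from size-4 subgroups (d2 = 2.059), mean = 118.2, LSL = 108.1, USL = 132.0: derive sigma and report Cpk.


R_bar = (3.896 + 3.388 + 2.979 + 2.312 + 3.02 + 1.721 + 0.58) / 7 = 2.5565714
sigma = R_bar / d2 = 2.5565714 / 2.059 = 1.2416568
Cp = (USL - LSL)/(6*sigma) = (132.0 - 108.1)/(6*1.2416568) = 3.2081
Cpu = (132.0 - 118.2)/(3*1.2416568) = 3.7047
Cpl = (118.2 - 108.1)/(3*1.2416568) = 2.7114
Cpk = min(Cpu, Cpl) = 2.7114

2.7114


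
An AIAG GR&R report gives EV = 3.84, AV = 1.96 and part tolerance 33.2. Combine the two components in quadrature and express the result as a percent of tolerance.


GRR = sqrt(EV^2 + AV^2) = sqrt(3.84^2 + 1.96^2) = 4.3112875
%GRR = GRR / tol * 100 = 4.3112875 / 33.2 * 100
%GRR = 12.9858

12.9858


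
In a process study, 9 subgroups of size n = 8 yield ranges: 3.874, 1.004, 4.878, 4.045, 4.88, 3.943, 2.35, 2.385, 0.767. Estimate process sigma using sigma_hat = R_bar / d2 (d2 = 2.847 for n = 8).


R_bar = (3.874 + 1.004 + 4.878 + 4.045 + 4.88 + 3.943 + 2.35 + 2.385 + 0.767) / 9
R_bar = 28.126 / 9 = 3.1251111
sigma_hat = R_bar / d2 = 3.1251111 / 2.847 = 1.0977

1.0977


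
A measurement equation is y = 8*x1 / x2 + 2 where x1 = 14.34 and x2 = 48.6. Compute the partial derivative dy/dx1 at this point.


y = 8*x1 / x2 + 2
dy/dx1 = 8/x2
Evaluate at x2 = 48.6: c1 = 8 / 48.6
c1 = 0.1646

0.1646


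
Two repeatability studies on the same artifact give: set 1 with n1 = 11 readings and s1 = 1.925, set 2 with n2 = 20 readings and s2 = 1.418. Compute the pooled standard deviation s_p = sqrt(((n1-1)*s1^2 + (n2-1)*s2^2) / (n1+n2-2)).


s_p = sqrt(((n1-1)*s1^2 + (n2-1)*s2^2) / (n1+n2-2))
numerator = (11-1)*1.925^2 + (20-1)*1.418^2 = 37.05625 + 38.203756 = 75.260006
denominator = 11 + 20 - 2 = 29
s_p^2 = 75.260006 / 29 = 2.5951726
s_p = sqrt(2.5951726) = 1.6110

1.6110


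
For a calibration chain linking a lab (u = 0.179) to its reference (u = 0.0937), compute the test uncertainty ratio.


TUR = u_lab / u_ref
= 0.179 / 0.0937
= 1.9104

1.9104


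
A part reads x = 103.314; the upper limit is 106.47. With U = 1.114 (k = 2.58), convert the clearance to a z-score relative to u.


u = U / k = 1.114 / 2.58 = 0.43178295
margin = |USL - x| = |106.47 - 103.314| = 3.156
z = margin / u = 3.156 / 0.43178295
z = 7.3092

7.3092


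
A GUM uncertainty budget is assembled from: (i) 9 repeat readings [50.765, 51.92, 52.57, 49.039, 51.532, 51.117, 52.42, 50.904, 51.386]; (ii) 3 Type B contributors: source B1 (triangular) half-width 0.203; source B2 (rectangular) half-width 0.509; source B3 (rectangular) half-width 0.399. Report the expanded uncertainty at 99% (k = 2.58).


mean = (50.765 + 51.92 + 52.57 + 49.039 + 51.532 + 51.117 + 52.42 + 50.904 + 51.386) / 9 = 51.29477778
s = sqrt(sum((x - mean)^2)/(n-1)) = 1.0548297
u_A = s / sqrt(n) = 1.0548297 / sqrt(9) = 0.3516099
u_B1 = 0.203 / sqrt(6) = 0.082874403
u_B2 = 0.509 / sqrt(3) = 0.29387129
u_B3 = 0.399 / sqrt(3) = 0.23036276
uc = sqrt(0.3516099^2 + 0.082874403^2 + 0.29387129^2 + 0.23036276^2) = 0.51954309
U = k * uc = 2.58 * 0.51954309
U = 1.3404

1.3404


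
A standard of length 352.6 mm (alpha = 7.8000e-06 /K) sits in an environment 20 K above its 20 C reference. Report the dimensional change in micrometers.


dL = L * alpha * dT
= 352.6 * 7.8000e-06 * 20
= 0.0550056 mm
dL_um = 0.0550056 * 1000 = 55.0056 um

55.0056


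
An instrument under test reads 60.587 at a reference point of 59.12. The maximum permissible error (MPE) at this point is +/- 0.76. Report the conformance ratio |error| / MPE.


e = indication - reference = 60.587 - 59.12 = 1.4670
|e| = 1.4670
ratio = |e| / MPE = 1.4670 / 0.76
ratio = 1.9303

1.9303


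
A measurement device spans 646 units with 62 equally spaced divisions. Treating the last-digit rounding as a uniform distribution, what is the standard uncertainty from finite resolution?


resolution = range / divisions
resolution = 646 / 62 = 10.419355
u_res = resolution / (2*sqrt(3))
u_res = 10.419355 / 3.4641016
u_res = 3.0078

3.0078


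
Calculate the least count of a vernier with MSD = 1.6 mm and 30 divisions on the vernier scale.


LC = MSD / n_div
= 1.6 / 30
= 0.0533

0.0533


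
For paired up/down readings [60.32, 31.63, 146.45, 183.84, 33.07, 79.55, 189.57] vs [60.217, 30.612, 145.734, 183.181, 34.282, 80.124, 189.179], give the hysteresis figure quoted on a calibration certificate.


|60.32 - 60.217| = 0.1030
|31.63 - 30.612| = 1.0180
|146.45 - 145.734| = 0.7160
|183.84 - 183.181| = 0.6590
|33.07 - 34.282| = 1.2120
|79.55 - 80.124| = 0.5740
|189.57 - 189.179| = 0.3910
hysteresis = max(diffs) = 1.2120

1.2120


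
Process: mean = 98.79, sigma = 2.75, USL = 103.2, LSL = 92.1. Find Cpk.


Cpu = (USL - mean) / (3*sigma) = (103.2 - 98.79) / (3*2.75) = 0.5345
Cpl = (mean - LSL) / (3*sigma) = (98.79 - 92.1) / (3*2.75) = 0.8109
Cpk = min(Cpu, Cpl) = 0.5345

0.5345


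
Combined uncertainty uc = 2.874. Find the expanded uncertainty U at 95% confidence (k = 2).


U = k * uc
U = 2 * 2.874
U = 5.7480

5.7480


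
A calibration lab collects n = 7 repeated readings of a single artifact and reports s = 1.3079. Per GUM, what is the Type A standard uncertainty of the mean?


u_A = s / sqrt(n)
u_A = 1.3079 / sqrt(7)
u_A = 1.3079 / 2.6457513
u_A = 0.4943

0.4943


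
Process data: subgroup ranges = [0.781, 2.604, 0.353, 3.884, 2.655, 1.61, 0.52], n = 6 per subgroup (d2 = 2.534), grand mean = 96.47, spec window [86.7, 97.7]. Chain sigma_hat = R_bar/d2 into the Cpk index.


R_bar = (0.781 + 2.604 + 0.353 + 3.884 + 2.655 + 1.61 + 0.52) / 7 = 1.7724286
sigma = R_bar / d2 = 1.7724286 / 2.534 = 0.6994588
Cp = (USL - LSL)/(6*sigma) = (97.7 - 86.7)/(6*0.6994588) = 2.6211
Cpu = (97.7 - 96.47)/(3*0.6994588) = 0.5862
Cpl = (96.47 - 86.7)/(3*0.6994588) = 4.6560
Cpk = min(Cpu, Cpl) = 0.5862

0.5862


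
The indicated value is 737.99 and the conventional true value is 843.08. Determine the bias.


Systematic error = measured - true
= 737.99 - 843.08
= -105.0900

-105.0900


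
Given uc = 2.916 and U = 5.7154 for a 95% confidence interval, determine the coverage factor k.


k = U / uc
k = 5.7154 / 2.916
k = 1.96

1.96


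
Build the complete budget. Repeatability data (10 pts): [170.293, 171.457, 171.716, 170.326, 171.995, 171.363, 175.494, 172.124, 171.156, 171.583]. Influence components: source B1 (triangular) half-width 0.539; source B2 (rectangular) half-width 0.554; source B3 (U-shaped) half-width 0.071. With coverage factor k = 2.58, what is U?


mean = (170.293 + 171.457 + 171.716 + 170.326 + 171.995 + 171.363 + 175.494 + 172.124 + 171.156 + 171.583) / 10 = 171.7507
s = sqrt(sum((x - mean)^2)/(n-1)) = 1.4524139
u_A = s / sqrt(n) = 1.4524139 / sqrt(10) = 0.4592936
u_B1 = 0.539 / sqrt(6) = 0.22004583
u_B2 = 0.554 / sqrt(3) = 0.31985205
u_B3 = 0.071 / sqrt(2) = 0.050204581
uc = sqrt(0.4592936^2 + 0.22004583^2 + 0.31985205^2 + 0.050204581^2) = 0.60348704
U = k * uc = 2.58 * 0.60348704
U = 1.5570

1.5570


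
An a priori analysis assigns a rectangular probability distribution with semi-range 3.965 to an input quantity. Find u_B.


u_B = half_width / sqrt(3)
u_B = 3.965 / 1.7320508
u_B = 2.2892

2.2892


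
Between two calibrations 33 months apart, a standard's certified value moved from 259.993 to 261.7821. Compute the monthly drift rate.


rate = (v2 - v1) / months
= (261.7821 - 259.993) / 33
= 1.7891 / 33
= 0.0542

0.0542


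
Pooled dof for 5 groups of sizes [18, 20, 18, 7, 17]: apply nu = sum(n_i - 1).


nu = sum_i (n_i - 1)
nu = ((18 - 1) + (20 - 1) + (18 - 1) + (7 - 1) + (17 - 1))
nu = 17 + 19 + 17 + 6 + 16
nu = 75

75


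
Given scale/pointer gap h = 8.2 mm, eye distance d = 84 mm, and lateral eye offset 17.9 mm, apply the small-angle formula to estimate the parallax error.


error = h * offset / d
= 8.2 * 17.9 / 84
= 1.7474

1.7474


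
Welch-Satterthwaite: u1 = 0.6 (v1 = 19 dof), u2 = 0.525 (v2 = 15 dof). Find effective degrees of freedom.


uc = sqrt(u1^2 + u2^2) = sqrt(0.6^2 + 0.525^2) = 0.79726094
v_eff = uc^4 / (u1^4/v1 + u2^4/v2)
= 0.79726094^4 / (0.6^4/19 + 0.525^4/15)
= 0.40401915 / 0.011885662
v_eff = 33.9921

33.9921


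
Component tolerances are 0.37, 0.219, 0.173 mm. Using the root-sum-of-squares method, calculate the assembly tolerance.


RSS = sqrt(0.37^2 + 0.219^2 + 0.173^2)
= sqrt(0.21479)
= 0.4635

0.4635


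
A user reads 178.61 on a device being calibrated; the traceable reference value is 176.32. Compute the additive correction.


Correction = standard - reading
= 176.32 - 178.61
= -2.2900

-2.2900


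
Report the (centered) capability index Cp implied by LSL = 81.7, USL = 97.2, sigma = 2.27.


Cp = (USL - LSL) / (6 * sigma)
= (97.2 - 81.7) / (6 * 2.27)
= 15.5000 / 13.6200
= 1.1380

1.1380


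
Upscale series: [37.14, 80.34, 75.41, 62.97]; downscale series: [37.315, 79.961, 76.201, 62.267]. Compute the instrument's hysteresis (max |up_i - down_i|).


|37.14 - 37.315| = 0.1750
|80.34 - 79.961| = 0.3790
|75.41 - 76.201| = 0.7910
|62.97 - 62.267| = 0.7030
hysteresis = max(diffs) = 0.7910

0.7910


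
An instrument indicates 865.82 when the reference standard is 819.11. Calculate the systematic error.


Systematic error = measured - true
= 865.82 - 819.11
= 46.7100

46.7100


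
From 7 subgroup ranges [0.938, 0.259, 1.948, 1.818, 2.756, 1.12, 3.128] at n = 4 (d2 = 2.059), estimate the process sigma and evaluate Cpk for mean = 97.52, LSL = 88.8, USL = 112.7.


R_bar = (0.938 + 0.259 + 1.948 + 1.818 + 2.756 + 1.12 + 3.128) / 7 = 1.7095714
sigma = R_bar / d2 = 1.7095714 / 2.059 = 0.83029208
Cp = (USL - LSL)/(6*sigma) = (112.7 - 88.8)/(6*0.83029208) = 4.7975
Cpu = (112.7 - 97.52)/(3*0.83029208) = 6.0942
Cpl = (97.52 - 88.8)/(3*0.83029208) = 3.5008
Cpk = min(Cpu, Cpl) = 3.5008

3.5008


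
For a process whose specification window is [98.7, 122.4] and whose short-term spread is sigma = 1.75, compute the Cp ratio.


Cp = (USL - LSL) / (6 * sigma)
= (122.4 - 98.7) / (6 * 1.75)
= 23.7000 / 10.5000
= 2.2571

2.2571


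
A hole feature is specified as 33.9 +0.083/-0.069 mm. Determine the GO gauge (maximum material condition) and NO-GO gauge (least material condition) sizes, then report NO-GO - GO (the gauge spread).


GO = nominal - lower_tol (smallest hole = maximum material condition)
GO = 33.9 - 0.069 = 33.831
NO-GO = nominal + upper_tol (largest hole = least material condition)
NO-GO = 33.9 + 0.083 = 33.983
spread = NO-GO - GO = 33.983 - 33.831 = 0.1520

0.1520


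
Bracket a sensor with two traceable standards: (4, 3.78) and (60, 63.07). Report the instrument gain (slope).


slope = (y2 - y1) / (x2 - x1)
= (63.07 - 3.78) / (60 - 4)
= 59.2900 / 56
= 1.0588

1.0588


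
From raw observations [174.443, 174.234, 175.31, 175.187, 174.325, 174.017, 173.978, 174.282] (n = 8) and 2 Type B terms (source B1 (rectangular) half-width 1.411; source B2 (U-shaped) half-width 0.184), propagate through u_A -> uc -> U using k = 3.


mean = (174.443 + 174.234 + 175.31 + 175.187 + 174.325 + 174.017 + 173.978 + 174.282) / 8 = 174.472
s = sqrt(sum((x - mean)^2)/(n-1)) = 0.50422841
u_A = s / sqrt(n) = 0.50422841 / sqrt(8) = 0.17827166
u_B1 = 1.411 / sqrt(3) = 0.81464123
u_B2 = 0.184 / sqrt(2) = 0.13010765
uc = sqrt(0.17827166^2 + 0.81464123^2 + 0.13010765^2) = 0.84400777
U = k * uc = 3 * 0.84400777
U = 2.5320

2.5320


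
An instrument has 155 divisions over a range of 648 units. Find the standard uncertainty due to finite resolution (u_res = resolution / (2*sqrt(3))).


resolution = range / divisions
resolution = 648 / 155 = 4.1806452
u_res = resolution / (2*sqrt(3))
u_res = 4.1806452 / 3.4641016
u_res = 1.2068

1.2068


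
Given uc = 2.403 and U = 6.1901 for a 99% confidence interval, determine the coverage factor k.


k = U / uc
k = 6.1901 / 2.403
k = 2.576

2.576


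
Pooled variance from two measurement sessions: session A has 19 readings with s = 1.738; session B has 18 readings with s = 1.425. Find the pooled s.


s_p = sqrt(((n1-1)*s1^2 + (n2-1)*s2^2) / (n1+n2-2))
numerator = (19-1)*1.738^2 + (18-1)*1.425^2 = 54.371592 + 34.520625 = 88.892217
denominator = 19 + 18 - 2 = 35
s_p^2 = 88.892217 / 35 = 2.5397776
s_p = sqrt(2.5397776) = 1.5937

1.5937


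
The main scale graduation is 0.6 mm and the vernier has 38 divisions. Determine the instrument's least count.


LC = MSD / n_div
= 0.6 / 38
= 0.0158

0.0158


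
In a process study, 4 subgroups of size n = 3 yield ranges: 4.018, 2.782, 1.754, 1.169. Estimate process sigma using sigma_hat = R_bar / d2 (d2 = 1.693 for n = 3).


R_bar = (4.018 + 2.782 + 1.754 + 1.169) / 4
R_bar = 9.723 / 4 = 2.43075
sigma_hat = R_bar / d2 = 2.43075 / 1.693 = 1.4358

1.4358


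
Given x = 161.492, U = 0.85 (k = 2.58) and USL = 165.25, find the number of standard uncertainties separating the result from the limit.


u = U / k = 0.85 / 2.58 = 0.32945736
margin = |USL - x| = |165.25 - 161.492| = 3.758
z = margin / u = 3.758 / 0.32945736
z = 11.4066

11.4066


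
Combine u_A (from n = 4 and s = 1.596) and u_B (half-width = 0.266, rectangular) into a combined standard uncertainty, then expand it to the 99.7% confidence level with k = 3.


u_A = s / sqrt(n) = 1.596 / sqrt(4) = 0.798
u_B = half_width / sqrt(3) = 0.266 / sqrt(3) = 0.15357517
uc = sqrt(u_A^2 + u_B^2) = sqrt(0.798^2 + 0.15357517^2) = 0.81264342
U = k * uc = 3 * 0.81264342
U = 2.4379

2.4379


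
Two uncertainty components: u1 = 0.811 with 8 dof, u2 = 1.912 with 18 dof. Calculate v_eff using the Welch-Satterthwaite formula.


uc = sqrt(u1^2 + u2^2) = sqrt(0.811^2 + 1.912^2) = 2.0768883
v_eff = uc^4 / (u1^4/v1 + u2^4/v2)
= 2.0768883^4 / (0.811^4/8 + 1.912^4/18)
= 18.60598 / 0.79654485
v_eff = 23.3584

23.3584


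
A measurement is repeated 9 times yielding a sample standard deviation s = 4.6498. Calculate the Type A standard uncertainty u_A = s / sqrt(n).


u_A = s / sqrt(n)
u_A = 4.6498 / sqrt(9)
u_A = 4.6498 / 3
u_A = 1.5499

1.5499


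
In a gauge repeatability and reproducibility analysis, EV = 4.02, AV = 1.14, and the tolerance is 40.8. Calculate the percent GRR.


GRR = sqrt(EV^2 + AV^2) = sqrt(4.02^2 + 1.14^2) = 4.1785165
%GRR = GRR / tol * 100 = 4.1785165 / 40.8 * 100
%GRR = 10.2415

10.2415


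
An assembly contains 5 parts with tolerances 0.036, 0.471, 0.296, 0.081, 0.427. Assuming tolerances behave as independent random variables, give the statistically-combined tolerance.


RSS = sqrt(0.036^2 + 0.471^2 + 0.296^2 + 0.081^2 + 0.427^2)
= sqrt(0.499643)
= 0.7069

0.7069


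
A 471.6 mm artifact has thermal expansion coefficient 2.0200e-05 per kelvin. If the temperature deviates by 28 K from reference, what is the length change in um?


dL = L * alpha * dT
= 471.6 * 2.0200e-05 * 28
= 0.2667370 mm
dL_um = 0.2667370 * 1000 = 266.7370 um

266.7370


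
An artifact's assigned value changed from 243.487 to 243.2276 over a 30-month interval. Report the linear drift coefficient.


rate = (v2 - v1) / months
= (243.2276 - 243.487) / 30
= -0.2594 / 30
= -0.0086

-0.0086


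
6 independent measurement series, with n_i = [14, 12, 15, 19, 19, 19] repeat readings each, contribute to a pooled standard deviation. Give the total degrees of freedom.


nu = sum_i (n_i - 1)
nu = ((14 - 1) + (12 - 1) + (15 - 1) + (19 - 1) + (19 - 1) + (19 - 1))
nu = 13 + 11 + 14 + 18 + 18 + 18
nu = 92

92


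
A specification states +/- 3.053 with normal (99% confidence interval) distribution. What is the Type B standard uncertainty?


u_B = half_width / 2.576
u_B = 3.053 / 2.576
u_B = 1.1852

1.1852


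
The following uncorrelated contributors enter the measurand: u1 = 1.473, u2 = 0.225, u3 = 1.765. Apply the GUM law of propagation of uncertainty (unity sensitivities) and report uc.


uc = sqrt(1.473^2 + 0.225^2 + 1.765^2)
uc = sqrt(5.335579)
uc = 2.3099

2.3099


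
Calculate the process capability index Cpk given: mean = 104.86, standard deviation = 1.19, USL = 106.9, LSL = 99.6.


Cpu = (USL - mean) / (3*sigma) = (106.9 - 104.86) / (3*1.19) = 0.5714
Cpl = (mean - LSL) / (3*sigma) = (104.86 - 99.6) / (3*1.19) = 1.4734
Cpk = min(Cpu, Cpl) = 0.5714

0.5714


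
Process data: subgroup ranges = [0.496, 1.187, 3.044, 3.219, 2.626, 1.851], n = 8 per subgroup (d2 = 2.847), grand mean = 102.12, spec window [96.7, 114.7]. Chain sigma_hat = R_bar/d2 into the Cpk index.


R_bar = (0.496 + 1.187 + 3.044 + 3.219 + 2.626 + 1.851) / 6 = 2.0705
sigma = R_bar / d2 = 2.0705 / 2.847 = 0.72725676
Cp = (USL - LSL)/(6*sigma) = (114.7 - 96.7)/(6*0.72725676) = 4.1251
Cpu = (114.7 - 102.12)/(3*0.72725676) = 5.7660
Cpl = (102.12 - 96.7)/(3*0.72725676) = 2.4842
Cpk = min(Cpu, Cpl) = 2.4842

2.4842


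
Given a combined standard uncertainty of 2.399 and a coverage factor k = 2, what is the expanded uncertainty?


U = k * uc
U = 2 * 2.399
U = 4.7980

4.7980


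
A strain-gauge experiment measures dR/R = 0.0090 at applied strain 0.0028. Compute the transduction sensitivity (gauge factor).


GF = (dR/R) / epsilon
= 0.0090 / 0.0028
= 3.2143

3.2143


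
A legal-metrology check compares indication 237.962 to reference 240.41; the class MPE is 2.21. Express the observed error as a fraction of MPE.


e = indication - reference = 237.962 - 240.41 = -2.4480
|e| = 2.4480
ratio = |e| / MPE = 2.4480 / 2.21
ratio = 1.1077

1.1077


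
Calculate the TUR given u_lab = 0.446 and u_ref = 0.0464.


TUR = u_lab / u_ref
= 0.446 / 0.0464
= 9.6121

9.6121


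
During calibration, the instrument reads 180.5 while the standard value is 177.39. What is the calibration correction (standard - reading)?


Correction = standard - reading
= 177.39 - 180.5
= -3.1100

-3.1100


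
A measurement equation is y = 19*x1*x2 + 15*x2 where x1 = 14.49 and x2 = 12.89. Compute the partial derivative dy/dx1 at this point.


y = 19*x1*x2 + 15*x2
dy/dx1 = 19*x2
Evaluate at x2 = 12.89: c1 = 19 * 12.89
c1 = 244.9100

244.9100


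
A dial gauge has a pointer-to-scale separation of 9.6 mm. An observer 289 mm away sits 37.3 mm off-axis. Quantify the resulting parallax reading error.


error = h * offset / d
= 9.6 * 37.3 / 289
= 1.2390

1.2390


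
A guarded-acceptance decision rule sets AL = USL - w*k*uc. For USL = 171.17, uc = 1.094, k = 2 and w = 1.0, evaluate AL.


U = k * uc = 2 * 1.094 = 2.188
guard band g = w * U = 1.0 * 2.188 = 2.188
AL = USL - g = 171.17 - 2.188
AL = 168.9820

168.9820


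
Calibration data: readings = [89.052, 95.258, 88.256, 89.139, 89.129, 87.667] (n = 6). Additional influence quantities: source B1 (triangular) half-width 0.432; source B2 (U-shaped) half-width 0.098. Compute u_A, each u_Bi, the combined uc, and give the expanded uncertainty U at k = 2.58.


mean = (89.052 + 95.258 + 88.256 + 89.139 + 89.129 + 87.667) / 6 = 89.75016667
s = sqrt(sum((x - mean)^2)/(n-1)) = 2.7624321
u_A = s / sqrt(n) = 2.7624321 / sqrt(6) = 1.1277582
u_B1 = 0.432 / sqrt(6) = 0.17636326
u_B2 = 0.098 / sqrt(2) = 0.069296465
uc = sqrt(1.1277582^2 + 0.17636326^2 + 0.069296465^2) = 1.1435666
U = k * uc = 2.58 * 1.1435666
U = 2.9504

2.9504


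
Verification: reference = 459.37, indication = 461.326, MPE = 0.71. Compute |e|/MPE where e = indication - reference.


e = indication - reference = 461.326 - 459.37 = 1.9560
|e| = 1.9560
ratio = |e| / MPE = 1.9560 / 0.71
ratio = 2.7549

2.7549


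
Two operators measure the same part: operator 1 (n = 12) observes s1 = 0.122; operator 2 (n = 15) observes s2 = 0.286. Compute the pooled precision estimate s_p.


s_p = sqrt(((n1-1)*s1^2 + (n2-1)*s2^2) / (n1+n2-2))
numerator = (12-1)*0.122^2 + (15-1)*0.286^2 = 0.163724 + 1.145144 = 1.308868
denominator = 12 + 15 - 2 = 25
s_p^2 = 1.308868 / 25 = 0.05235472
s_p = sqrt(0.05235472) = 0.2288

0.2288


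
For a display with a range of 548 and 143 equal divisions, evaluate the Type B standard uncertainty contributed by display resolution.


resolution = range / divisions
resolution = 548 / 143 = 3.8321678
u_res = resolution / (2*sqrt(3))
u_res = 3.8321678 / 3.4641016
u_res = 1.1063

1.1063


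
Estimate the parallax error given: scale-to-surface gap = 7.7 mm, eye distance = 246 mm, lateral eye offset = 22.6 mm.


error = h * offset / d
= 7.7 * 22.6 / 246
= 0.7074

0.7074


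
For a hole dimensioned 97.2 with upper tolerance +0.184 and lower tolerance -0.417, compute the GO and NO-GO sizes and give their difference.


GO = nominal - lower_tol (smallest hole = maximum material condition)
GO = 97.2 - 0.417 = 96.783
NO-GO = nominal + upper_tol (largest hole = least material condition)
NO-GO = 97.2 + 0.184 = 97.384
spread = NO-GO - GO = 97.384 - 96.783 = 0.6010

0.6010


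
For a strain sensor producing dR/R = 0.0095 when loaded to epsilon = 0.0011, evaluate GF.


GF = (dR/R) / epsilon
= 0.0095 / 0.0011
= 8.6364

8.6364


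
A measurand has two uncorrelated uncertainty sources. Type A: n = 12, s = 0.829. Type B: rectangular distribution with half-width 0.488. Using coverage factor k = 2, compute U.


u_A = s / sqrt(n) = 0.829 / sqrt(12) = 0.23931169
u_B = half_width / sqrt(3) = 0.488 / sqrt(3) = 0.28174693
uc = sqrt(u_A^2 + u_B^2) = sqrt(0.23931169^2 + 0.28174693^2) = 0.36966393
U = k * uc = 2 * 0.36966393
U = 0.7393

0.7393


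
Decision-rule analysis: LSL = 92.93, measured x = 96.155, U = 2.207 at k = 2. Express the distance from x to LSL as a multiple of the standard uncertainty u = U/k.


u = U / k = 2.207 / 2 = 1.1035
margin = |LSL - x| = |92.93 - 96.155| = 3.225
z = margin / u = 3.225 / 1.1035
z = 2.9225

2.9225


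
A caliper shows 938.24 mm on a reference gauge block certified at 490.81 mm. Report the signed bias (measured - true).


Systematic error = measured - true
= 938.24 - 490.81
= 447.4300

447.4300


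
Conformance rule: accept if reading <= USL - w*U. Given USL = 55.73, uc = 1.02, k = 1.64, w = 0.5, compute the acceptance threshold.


U = k * uc = 1.64 * 1.02 = 1.6728
guard band g = w * U = 0.5 * 1.6728 = 0.8364
AL = USL - g = 55.73 - 0.8364
AL = 54.8936

54.8936


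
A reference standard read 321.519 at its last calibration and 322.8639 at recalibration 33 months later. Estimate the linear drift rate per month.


rate = (v2 - v1) / months
= (322.8639 - 321.519) / 33
= 1.3449 / 33
= 0.0408

0.0408


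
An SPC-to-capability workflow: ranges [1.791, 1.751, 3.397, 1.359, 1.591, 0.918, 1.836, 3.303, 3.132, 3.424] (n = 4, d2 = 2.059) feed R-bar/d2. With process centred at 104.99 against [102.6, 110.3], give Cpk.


R_bar = (1.791 + 1.751 + 3.397 + 1.359 + 1.591 + 0.918 + 1.836 + 3.303 + 3.132 + 3.424) / 10 = 2.2502
sigma = R_bar / d2 = 2.2502 / 2.059 = 1.0928606
Cp = (USL - LSL)/(6*sigma) = (110.3 - 102.6)/(6*1.0928606) = 1.1743
Cpu = (110.3 - 104.99)/(3*1.0928606) = 1.6196
Cpl = (104.99 - 102.6)/(3*1.0928606) = 0.7290
Cpk = min(Cpu, Cpl) = 0.7290

0.7290


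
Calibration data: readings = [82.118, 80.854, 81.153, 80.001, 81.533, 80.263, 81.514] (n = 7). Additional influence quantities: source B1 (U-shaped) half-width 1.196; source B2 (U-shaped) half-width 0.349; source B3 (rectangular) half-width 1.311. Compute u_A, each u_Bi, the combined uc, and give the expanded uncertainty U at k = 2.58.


mean = (82.118 + 80.854 + 81.153 + 80.001 + 81.533 + 80.263 + 81.514) / 7 = 81.06228571
s = sqrt(sum((x - mean)^2)/(n-1)) = 0.74799147
u_A = s / sqrt(n) = 0.74799147 / sqrt(7) = 0.2827142
u_B1 = 1.196 / sqrt(2) = 0.84569971
u_B2 = 0.349 / sqrt(2) = 0.24678027
u_B3 = 1.311 / sqrt(3) = 0.7569062
uc = sqrt(0.2827142^2 + 0.84569971^2 + 0.24678027^2 + 0.7569062^2) = 1.195384
U = k * uc = 2.58 * 1.195384
U = 3.0841

3.0841


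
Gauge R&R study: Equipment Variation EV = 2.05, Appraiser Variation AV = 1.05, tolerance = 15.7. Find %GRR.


GRR = sqrt(EV^2 + AV^2) = sqrt(2.05^2 + 1.05^2) = 2.3032586
%GRR = GRR / tol * 100 = 2.3032586 / 15.7 * 100
%GRR = 14.6704

14.6704


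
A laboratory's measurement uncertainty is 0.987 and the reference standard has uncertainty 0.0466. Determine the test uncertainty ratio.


TUR = u_lab / u_ref
= 0.987 / 0.0466
= 21.1803

21.1803


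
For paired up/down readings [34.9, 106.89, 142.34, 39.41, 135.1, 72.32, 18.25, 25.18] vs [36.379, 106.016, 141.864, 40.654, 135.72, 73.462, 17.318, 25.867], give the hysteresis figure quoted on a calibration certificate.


|34.9 - 36.379| = 1.4790
|106.89 - 106.016| = 0.8740
|142.34 - 141.864| = 0.4760
|39.41 - 40.654| = 1.2440
|135.1 - 135.72| = 0.6200
|72.32 - 73.462| = 1.1420
|18.25 - 17.318| = 0.9320
|25.18 - 25.867| = 0.6870
hysteresis = max(diffs) = 1.4790

1.4790


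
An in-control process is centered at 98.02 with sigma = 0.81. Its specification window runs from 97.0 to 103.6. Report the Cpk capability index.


Cpu = (USL - mean) / (3*sigma) = (103.6 - 98.02) / (3*0.81) = 2.2963
Cpl = (mean - LSL) / (3*sigma) = (98.02 - 97.0) / (3*0.81) = 0.4198
Cpk = min(Cpu, Cpl) = 0.4198

0.4198


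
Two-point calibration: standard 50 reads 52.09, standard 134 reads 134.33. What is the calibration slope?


slope = (y2 - y1) / (x2 - x1)
= (134.33 - 52.09) / (134 - 50)
= 82.2400 / 84
= 0.9790

0.9790


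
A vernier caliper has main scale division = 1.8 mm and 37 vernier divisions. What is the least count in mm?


LC = MSD / n_div
= 1.8 / 37
= 0.0486

0.0486


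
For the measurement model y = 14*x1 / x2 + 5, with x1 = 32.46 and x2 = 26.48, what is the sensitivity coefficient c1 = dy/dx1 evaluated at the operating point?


y = 14*x1 / x2 + 5
dy/dx1 = 14/x2
Evaluate at x2 = 26.48: c1 = 14 / 26.48
c1 = 0.5287

0.5287


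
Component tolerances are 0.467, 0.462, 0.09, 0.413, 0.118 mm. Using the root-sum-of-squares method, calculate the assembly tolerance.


RSS = sqrt(0.467^2 + 0.462^2 + 0.09^2 + 0.413^2 + 0.118^2)
= sqrt(0.624126)
= 0.7900

0.7900


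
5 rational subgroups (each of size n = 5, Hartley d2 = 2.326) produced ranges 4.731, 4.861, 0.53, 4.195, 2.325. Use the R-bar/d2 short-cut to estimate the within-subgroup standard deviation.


R_bar = (4.731 + 4.861 + 0.53 + 4.195 + 2.325) / 5
R_bar = 16.642 / 5 = 3.3284
sigma_hat = R_bar / d2 = 3.3284 / 2.326 = 1.4310

1.4310


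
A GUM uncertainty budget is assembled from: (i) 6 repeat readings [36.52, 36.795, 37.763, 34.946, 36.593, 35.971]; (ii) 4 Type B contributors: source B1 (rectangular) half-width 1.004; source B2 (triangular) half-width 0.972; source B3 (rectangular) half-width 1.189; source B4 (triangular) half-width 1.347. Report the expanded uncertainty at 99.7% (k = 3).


mean = (36.52 + 36.795 + 37.763 + 34.946 + 36.593 + 35.971) / 6 = 36.43133333
s = sqrt(sum((x - mean)^2)/(n-1)) = 0.93356407
u_A = s / sqrt(n) = 0.93356407 / sqrt(6) = 0.38112594
u_B1 = 1.004 / sqrt(3) = 0.57965967
u_B2 = 0.972 / sqrt(6) = 0.39681734
u_B3 = 1.189 / sqrt(3) = 0.68646947
u_B4 = 1.347 / sqrt(6) = 0.54991045
uc = sqrt(0.38112594^2 + 0.57965967^2 + 0.39681734^2 + 0.68646947^2 + 0.54991045^2) = 1.188431
U = k * uc = 3 * 1.188431
U = 3.5653

3.5653


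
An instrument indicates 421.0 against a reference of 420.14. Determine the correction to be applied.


Correction = standard - reading
= 420.14 - 421.0
= -0.8600

-0.8600


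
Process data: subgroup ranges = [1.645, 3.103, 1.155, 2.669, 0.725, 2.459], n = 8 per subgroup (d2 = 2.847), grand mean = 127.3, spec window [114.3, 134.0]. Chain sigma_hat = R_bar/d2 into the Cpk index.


R_bar = (1.645 + 3.103 + 1.155 + 2.669 + 0.725 + 2.459) / 6 = 1.9593333
sigma = R_bar / d2 = 1.9593333 / 2.847 = 0.6882098
Cp = (USL - LSL)/(6*sigma) = (134.0 - 114.3)/(6*0.6882098) = 4.7708
Cpu = (134.0 - 127.3)/(3*0.6882098) = 3.2451
Cpl = (127.3 - 114.3)/(3*0.6882098) = 6.2965
Cpk = min(Cpu, Cpl) = 3.2451

3.2451


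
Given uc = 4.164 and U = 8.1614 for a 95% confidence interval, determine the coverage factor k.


k = U / uc
k = 8.1614 / 4.164
k = 1.96

1.96


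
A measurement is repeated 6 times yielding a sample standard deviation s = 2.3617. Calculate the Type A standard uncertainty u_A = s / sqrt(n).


u_A = s / sqrt(n)
u_A = 2.3617 / sqrt(6)
u_A = 2.3617 / 2.4494897
u_A = 0.9642

0.9642


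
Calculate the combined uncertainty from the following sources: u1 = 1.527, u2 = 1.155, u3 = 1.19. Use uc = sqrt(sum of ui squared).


uc = sqrt(1.527^2 + 1.155^2 + 1.19^2)
uc = sqrt(5.081854)
uc = 2.2543

2.2543


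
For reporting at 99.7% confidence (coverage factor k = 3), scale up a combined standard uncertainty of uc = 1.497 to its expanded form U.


U = k * uc
U = 3 * 1.497
U = 4.4910

4.4910


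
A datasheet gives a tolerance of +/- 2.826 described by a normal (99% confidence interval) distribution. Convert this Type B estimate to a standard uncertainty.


u_B = half_width / 2.576
u_B = 2.826 / 2.576
u_B = 1.0970

1.0970


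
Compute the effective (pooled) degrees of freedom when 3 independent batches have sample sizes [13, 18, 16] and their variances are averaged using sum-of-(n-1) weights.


nu = sum_i (n_i - 1)
nu = ((13 - 1) + (18 - 1) + (16 - 1))
nu = 12 + 17 + 15
nu = 44

44


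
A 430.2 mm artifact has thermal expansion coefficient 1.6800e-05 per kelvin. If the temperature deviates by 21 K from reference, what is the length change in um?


dL = L * alpha * dT
= 430.2 * 1.6800e-05 * 21
= 0.1517746 mm
dL_um = 0.1517746 * 1000 = 151.7746 um

151.7746


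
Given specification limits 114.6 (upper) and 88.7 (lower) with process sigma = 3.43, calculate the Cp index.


Cp = (USL - LSL) / (6 * sigma)
= (114.6 - 88.7) / (6 * 3.43)
= 25.9000 / 20.5800
= 1.2585

1.2585


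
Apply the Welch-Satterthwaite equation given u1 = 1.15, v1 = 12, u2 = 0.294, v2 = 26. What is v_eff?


uc = sqrt(u1^2 + u2^2) = sqrt(1.15^2 + 0.294^2) = 1.1869861
v_eff = uc^4 / (u1^4/v1 + u2^4/v2)
= 1.1869861^4 / (1.15^4/12 + 0.294^4/26)
= 1.9851007 / 0.14603787
v_eff = 13.5931

13.5931


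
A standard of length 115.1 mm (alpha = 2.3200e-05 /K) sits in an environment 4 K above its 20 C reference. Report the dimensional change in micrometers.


dL = L * alpha * dT
= 115.1 * 2.3200e-05 * 4
= 0.0106813 mm
dL_um = 0.0106813 * 1000 = 10.6813 um

10.6813


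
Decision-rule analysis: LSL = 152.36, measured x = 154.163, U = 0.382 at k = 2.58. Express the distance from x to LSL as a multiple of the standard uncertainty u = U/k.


u = U / k = 0.382 / 2.58 = 0.14806202
margin = |LSL - x| = |152.36 - 154.163| = 1.803
z = margin / u = 1.803 / 0.14806202
z = 12.1773

12.1773


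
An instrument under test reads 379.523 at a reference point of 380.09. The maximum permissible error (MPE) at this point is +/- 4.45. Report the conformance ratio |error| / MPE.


e = indication - reference = 379.523 - 380.09 = -0.5670
|e| = 0.5670
ratio = |e| / MPE = 0.5670 / 4.45
ratio = 0.1274

0.1274


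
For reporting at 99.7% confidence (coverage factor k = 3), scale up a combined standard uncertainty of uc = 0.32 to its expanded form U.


U = k * uc
U = 3 * 0.32
U = 0.9600

0.9600


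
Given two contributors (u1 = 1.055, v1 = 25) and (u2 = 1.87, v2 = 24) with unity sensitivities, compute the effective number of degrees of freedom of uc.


uc = sqrt(u1^2 + u2^2) = sqrt(1.055^2 + 1.87^2) = 2.1470736
v_eff = uc^4 / (u1^4/v1 + u2^4/v2)
= 2.1470736^4 / (1.055^4/25 + 1.87^4/24)
= 21.251409 / 0.55906589
v_eff = 38.0124

38.0124
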